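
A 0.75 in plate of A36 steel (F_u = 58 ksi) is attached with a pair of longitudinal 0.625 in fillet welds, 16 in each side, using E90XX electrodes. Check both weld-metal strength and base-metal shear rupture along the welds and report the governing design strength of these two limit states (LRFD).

φR_n ≈ 573 kip (weld metal governs)

E90XX → F_EXX = 90 ksi.
t_e = 0.707 × 0.625 = 0.4419 in; L = 32 in.
Weld metal: φR_n = 0.75 × 0.6 × 90 × 0.4419 × 32 = 572.7 kip.
Base metal (shear rupture): φR_n = 0.75 × 0.6 × 58 × 0.75 × 32 = 626.4 kip.
Governing: weld metal.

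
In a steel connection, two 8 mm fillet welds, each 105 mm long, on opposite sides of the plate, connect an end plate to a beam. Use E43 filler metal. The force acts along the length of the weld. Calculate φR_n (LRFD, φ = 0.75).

φR_n ≈ 230 kN

E43XX → F_EXX = 430 MPa.
Effective throat t_e = 0.707 × 8 = 5.656 mm.
Total length L = 210 mm; A_we = 5.656 × 210 = 1188 mm².
F_nw = 0.6 F_EXX = 0.6 × 430 = 258 MPa.
φR_n = 0.75 × 258 × 1188 × 10⁻³ = 229.8 kN.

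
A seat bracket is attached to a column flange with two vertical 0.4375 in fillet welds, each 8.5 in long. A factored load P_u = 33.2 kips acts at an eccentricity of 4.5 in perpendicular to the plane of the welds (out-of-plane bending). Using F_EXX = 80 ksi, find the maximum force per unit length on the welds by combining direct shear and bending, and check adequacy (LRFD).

f_max ≈ 6.5 kip/in; adequate

L_w = 2 × 8.5 = 17 in; section modulus (unit throat) S = 2 × L²/6 = 24.08 in².
Direct shear f_v = P/L_w = 33.2/17 = 1.953 kip/in.
Moment M = P × e = 33.2 × 4.5 = 149.4 kip·in; bending f_b = M/S = 6.203 kip/in.
f_max = √(f_v² + f_b²) = √(1.953² + 6.203²) = 6.504 kip/in.
φr_n = 0.75 × 0.6 × 80 × (0.707 × 0.4375) = 11.14 kip/in → adequate.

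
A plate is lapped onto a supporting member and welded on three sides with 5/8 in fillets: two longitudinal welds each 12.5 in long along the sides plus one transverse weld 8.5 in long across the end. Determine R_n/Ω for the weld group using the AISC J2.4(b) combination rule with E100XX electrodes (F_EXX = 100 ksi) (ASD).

R_n/Ω ≈ 451 kips

t_e = 0.707 × 0.625 = 0.4419 in.
R_nwl = 0.6 × 100 × 0.4419 × 25 = 662.8 kips (longitudinal, 2 welds).
R_nwt = 0.6 × 100 × 0.4419 × 8.5 = 225.4 kips (transverse, base value).
(i) R_nwl + R_nwt = 888.2 kips; (ii) 0.85 R_nwl + 1.5 R_nwt = 901.4 kips.
R_n = max = 901.4 kips [governs: (ii)]; R_n/Ω = 450.7 kips.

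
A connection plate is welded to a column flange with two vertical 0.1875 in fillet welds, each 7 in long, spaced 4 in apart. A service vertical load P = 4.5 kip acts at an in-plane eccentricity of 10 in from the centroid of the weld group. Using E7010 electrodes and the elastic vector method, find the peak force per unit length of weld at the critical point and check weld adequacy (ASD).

f_max ≈ 1.78 kip/in; adequate

E70XX → F_EXX = 70 ksi.
Total weld length L_w = 14 in. Treat welds as unit-width lines.
Polar moment about centroid: J = 2[d³/12 + d(b/2)²] = 2[7³/12 + 7×2²] = 113.2 in³.
Direct shear f_v = P/L_w = 4.5 / 14 = 0.3214 kip/in (vertical).
Torsion M = P·e = 4.5 × 10 = 45 kip·in.
Critical point at (x, y) = (2, 3.5) from centroid. f_tx = M·y/J = 1.392 kip/in; f_ty = M·x/J = 0.7953 kip/in.
Resultant f_max = √[f_tx² + (f_v + f_ty)²] = √[1.392² + (0.3214 + 0.7953)²] = 1.784 kip/in.
Capacity per unit length: r_n/Ω = (1/2.0) × 0.6 × 70 × (0.707 × 0.1875) = 2.784 kip/in.
1.784 ≤ 2.784 → adequate.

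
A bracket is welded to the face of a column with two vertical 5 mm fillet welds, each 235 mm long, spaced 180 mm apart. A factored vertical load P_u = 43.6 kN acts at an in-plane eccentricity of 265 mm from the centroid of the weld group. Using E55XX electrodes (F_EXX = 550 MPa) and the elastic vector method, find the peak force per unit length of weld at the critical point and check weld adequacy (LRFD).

Total weld length L_w = 470 mm. Treat welds as unit-width lines.
Polar moment about centroid: J = 2[d³/12 + d(b/2)²] = 2[235³/12 + 235×90²] = 5970000 mm³.
Direct shear f_v = P/L_w = 43.6×10³ / 470 = 92.77 N/mm (vertical).
Torsion M = P·e = 43.6×10³ × 265 = 11554000 N·mm.
Critical point at (x, y) = (90, 117.5) from centroid. f_tx = M·y/J = 227.4 N/mm; f_ty = M·x/J = 174.2 N/mm.
Resultant f_max = √[f_tx² + (f_v + f_ty)²] = √[227.4² + (92.77 + 174.2)²] = 350.7 N/mm.
Capacity per unit length: φr_n = 0.75 × 0.6 × 550 × (0.707 × 5) = 874.9 N/mm.
350.7 ≤ 874.9 → adequate.

f_max ≈ 351 N/mm; adequate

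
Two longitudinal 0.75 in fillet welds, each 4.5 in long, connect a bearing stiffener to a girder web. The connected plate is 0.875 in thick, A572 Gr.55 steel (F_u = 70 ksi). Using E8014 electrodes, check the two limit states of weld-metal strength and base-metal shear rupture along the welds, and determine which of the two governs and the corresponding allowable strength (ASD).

R_n/Ω ≈ 115 kips (weld metal governs)

E80XX → F_EXX = 80 ksi.
t_e = 0.707 × 0.75 = 0.5302 in; L = 9 in.
Weld metal: R_n/Ω = (1/2.0) × 0.6 × 80 × 0.5302 × 9 = 114.5 kips.
Base metal (shear rupture): R_n/Ω = (1/2.0) × 0.6 × 70 × 0.875 × 9 = 165.4 kips.
Governing: weld metal.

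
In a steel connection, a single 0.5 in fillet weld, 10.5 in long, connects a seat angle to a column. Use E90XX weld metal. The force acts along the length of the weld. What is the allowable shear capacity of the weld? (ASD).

E90XX → F_EXX = 90 ksi.
Effective throat t_e = 0.707 × 0.5 = 0.3535 in.
Total length L = 10.5 in; A_we = 0.3535 × 10.5 = 3.712 in².
F_nw = 0.6 F_EXX = 0.6 × 90 = 54 ksi.
R_n = 54 × 3.712 = 200.4 kips; R_n/Ω = 200.4/2.0 = 100.2 kips.

R_n/Ω ≈ 100 kips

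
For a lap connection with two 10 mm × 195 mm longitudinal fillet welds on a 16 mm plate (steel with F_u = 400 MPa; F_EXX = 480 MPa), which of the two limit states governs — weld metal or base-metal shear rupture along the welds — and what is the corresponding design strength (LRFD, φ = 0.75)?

φR_n ≈ 596 kN (weld metal governs)

t_e = 0.707 × 10 = 7.07 mm; L = 390 mm.
Weld metal: φR_n = 0.75 × 0.6 × 480 × 7.07 × 390 × 10⁻³ = 595.6 kN.
Base metal (shear rupture): φR_n = 0.75 × 0.6 × 400 × 16 × 390 × 10⁻³ = 1123 kN.
Governing: weld metal.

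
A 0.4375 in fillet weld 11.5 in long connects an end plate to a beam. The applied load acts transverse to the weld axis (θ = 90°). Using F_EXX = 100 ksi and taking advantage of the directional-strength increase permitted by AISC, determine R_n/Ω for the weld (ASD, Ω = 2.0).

R_n/Ω ≈ 160 kips

t_e = 0.707 × 0.4375 = 0.3093 in; A_we = 0.3093 × 11.5 = 3.557 in².
Directional factor: 1.0 + 0.5 sin^1.5(90°) = 1.5.
F_nw = 0.6 × 100 × 1.5 = 90 ksi.
R_n/Ω = (90 × 3.557) / 2.0 = 160.1 kips.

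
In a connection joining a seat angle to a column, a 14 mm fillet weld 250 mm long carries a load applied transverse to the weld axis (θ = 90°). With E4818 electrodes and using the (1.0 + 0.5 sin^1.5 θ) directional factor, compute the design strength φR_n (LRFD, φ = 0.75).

E48XX → F_EXX = 480 MPa.
t_e = 0.707 × 14 = 9.898 mm; A_we = 9.898 × 250 = 2474 mm².
Directional factor: 1.0 + 0.5 sin^1.5(90°) = 1.5.
F_nw = 0.6 × 480 × 1.5 = 432 MPa.
φR_n = 0.75 × 432 × 2474 × 10⁻³ = 801.7 kN.

φR_n ≈ 802 kN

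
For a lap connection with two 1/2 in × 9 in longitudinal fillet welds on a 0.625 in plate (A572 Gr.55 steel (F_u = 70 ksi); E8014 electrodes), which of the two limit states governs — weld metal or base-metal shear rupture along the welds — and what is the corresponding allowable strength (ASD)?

E80XX → F_EXX = 80 ksi.
t_e = 0.707 × 0.5 = 0.3535 in; L = 18 in.
Weld metal: R_n/Ω = (1/2.0) × 0.6 × 80 × 0.3535 × 18 = 152.7 kip.
Base metal (shear rupture): R_n/Ω = (1/2.0) × 0.6 × 70 × 0.625 × 18 = 236.2 kip.
Governing: weld metal.

R_n/Ω ≈ 153 kip (weld metal governs)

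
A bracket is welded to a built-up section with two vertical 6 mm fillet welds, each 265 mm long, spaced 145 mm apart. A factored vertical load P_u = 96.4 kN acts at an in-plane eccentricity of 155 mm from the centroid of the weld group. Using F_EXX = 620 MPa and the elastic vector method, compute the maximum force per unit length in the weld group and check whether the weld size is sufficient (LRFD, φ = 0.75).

f_max ≈ 497 N/mm; adequate

Total weld length L_w = 530 mm. Treat welds as unit-width lines.
Polar moment about centroid: J = 2[d³/12 + d(b/2)²] = 2[265³/12 + 265×72.5²] = 5887000 mm³.
Direct shear f_v = P/L_w = 96.4×10³ / 530 = 181.9 N/mm (vertical).
Torsion M = P·e = 96.4×10³ × 155 = 14942000 N·mm.
Critical point at (x, y) = (72.5, 132.5) from centroid. f_tx = M·y/J = 336.3 N/mm; f_ty = M·x/J = 184 N/mm.
Resultant f_max = √[f_tx² + (f_v + f_ty)²] = √[336.3² + (181.9 + 184)²] = 496.9 N/mm.
Capacity per unit length: φr_n = 0.75 × 0.6 × 620 × (0.707 × 6) = 1184 N/mm.
496.9 ≤ 1184 → adequate.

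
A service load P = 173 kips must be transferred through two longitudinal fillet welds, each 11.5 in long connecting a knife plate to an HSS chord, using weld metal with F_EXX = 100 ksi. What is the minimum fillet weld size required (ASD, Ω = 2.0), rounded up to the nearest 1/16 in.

Total weld length L = 23 in.
Required throat t_e = P × Ω / (0.6 F_EXX × L) = 173 × 2.0 / (0.6 × 100 × 23) = 0.2507 in.
Required leg w = t_e / 0.707 = 0.3546 in → use 3/8 in.

w = 3/8 in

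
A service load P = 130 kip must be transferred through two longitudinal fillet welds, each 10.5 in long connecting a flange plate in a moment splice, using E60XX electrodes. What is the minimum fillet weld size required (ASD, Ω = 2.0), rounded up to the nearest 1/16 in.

w = 1/2 in

E60XX → F_EXX = 60 ksi.
Total weld length L = 21 in.
Required throat t_e = P × Ω / (0.6 F_EXX × L) = 130 × 2.0 / (0.6 × 60 × 21) = 0.3439 in.
Required leg w = t_e / 0.707 = 0.4864 in → use 1/2 in.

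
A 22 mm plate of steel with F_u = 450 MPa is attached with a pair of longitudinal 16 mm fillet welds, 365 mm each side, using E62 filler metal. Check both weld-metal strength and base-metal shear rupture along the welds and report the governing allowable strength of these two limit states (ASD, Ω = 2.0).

R_n/Ω ≈ 1540 kN (weld metal governs)

E62XX → F_EXX = 620 MPa.
t_e = 0.707 × 16 = 11.31 mm; L = 730 mm.
Weld metal: R_n/Ω = (1/2.0) × 0.6 × 620 × 11.31 × 730 × 10⁻³ = 1536 kN.
Base metal (shear rupture): R_n/Ω = (1/2.0) × 0.6 × 450 × 22 × 730 × 10⁻³ = 2168 kN.
Governing: weld metal.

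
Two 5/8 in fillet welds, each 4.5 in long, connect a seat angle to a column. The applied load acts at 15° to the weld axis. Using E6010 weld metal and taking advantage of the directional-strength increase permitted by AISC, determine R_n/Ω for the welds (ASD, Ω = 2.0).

E60XX → F_EXX = 60 ksi.
t_e = 0.707 × 0.625 = 0.4419 in; A_we = 0.4419 × 9 = 3.977 in².
Directional factor: 1.0 + 0.5 sin^1.5(15°) = 1.066.
F_nw = 0.6 × 60 × 1.066 = 38.37 ksi.
R_n/Ω = (38.37 × 3.977) / 2.0 = 76.3 kips.

R_n/Ω ≈ 76.3 kips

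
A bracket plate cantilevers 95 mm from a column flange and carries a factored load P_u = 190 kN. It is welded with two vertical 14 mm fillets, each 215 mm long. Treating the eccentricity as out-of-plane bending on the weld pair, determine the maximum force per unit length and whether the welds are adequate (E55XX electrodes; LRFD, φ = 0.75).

E55XX → F_EXX = 550 MPa.
L_w = 2 × 215 = 430 mm; section modulus (unit throat) S = 2 × L²/6 = 15410 mm².
Direct shear f_v = P/L_w = 190×10³/430 = 441.9 N/mm.
Moment M = P × e = 190×10³ × 95 = 18050000 N·mm; bending f_b = M/S = 1171 N/mm.
f_max = √(f_v² + f_b²) = √(441.9² + 1171²) = 1252 N/mm.
φr_n = 0.75 × 0.6 × 550 × (0.707 × 14) = 2450 N/mm → adequate.

f_max ≈ 1250 N/mm; adequate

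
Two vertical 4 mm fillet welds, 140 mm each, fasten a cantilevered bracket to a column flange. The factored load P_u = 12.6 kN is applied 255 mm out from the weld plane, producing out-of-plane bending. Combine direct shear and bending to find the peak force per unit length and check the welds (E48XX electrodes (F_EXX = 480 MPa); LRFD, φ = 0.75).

f_max ≈ 494 N/mm; adequate

L_w = 2 × 140 = 280 mm; section modulus (unit throat) S = 2 × L²/6 = 6533 mm².
Direct shear f_v = P/L_w = 12.6×10³/280 = 45 N/mm.
Moment M = P × e = 12.6×10³ × 255 = 3213000 N·mm; bending f_b = M/S = 491.8 N/mm.
f_max = √(f_v² + f_b²) = √(45² + 491.8²) = 493.8 N/mm.
φr_n = 0.75 × 0.6 × 480 × (0.707 × 4) = 610.8 N/mm → adequate.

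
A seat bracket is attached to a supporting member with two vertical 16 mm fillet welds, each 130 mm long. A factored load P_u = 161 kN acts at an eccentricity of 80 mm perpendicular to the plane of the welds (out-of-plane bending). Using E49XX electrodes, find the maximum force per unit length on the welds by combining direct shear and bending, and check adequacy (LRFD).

f_max ≈ 2370 N/mm; adequate

E49XX → F_EXX = 490 MPa.
L_w = 2 × 130 = 260 mm; section modulus (unit throat) S = 2 × L²/6 = 5633 mm².
Direct shear f_v = P/L_w = 161×10³/260 = 619.2 N/mm.
Moment M = P × e = 161×10³ × 80 = 12880000 N·mm; bending f_b = M/S = 2286 N/mm.
f_max = √(f_v² + f_b²) = √(619.2² + 2286²) = 2369 N/mm.
φr_n = 0.75 × 0.6 × 490 × (0.707 × 16) = 2494 N/mm → adequate.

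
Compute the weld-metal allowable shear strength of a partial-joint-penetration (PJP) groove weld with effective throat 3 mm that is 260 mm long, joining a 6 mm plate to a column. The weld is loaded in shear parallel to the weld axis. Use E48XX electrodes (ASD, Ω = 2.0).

R_n/Ω ≈ 112 kN

E48XX → F_EXX = 480 MPa.
Effective throat (given) t_e = 3 mm.
A_we = 3 × 260 = 780 mm².
F_nw = 0.6 F_EXX = 288 MPa.
R_n/Ω = (288 × 780) / 2.0 × 10⁻³ = 112.3 kN.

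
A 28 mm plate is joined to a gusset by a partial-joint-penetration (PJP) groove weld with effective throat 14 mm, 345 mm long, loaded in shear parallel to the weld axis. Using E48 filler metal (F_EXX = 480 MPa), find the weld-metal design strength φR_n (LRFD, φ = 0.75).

Effective throat (given) t_e = 14 mm.
A_we = 14 × 345 = 4830 mm².
F_nw = 0.6 F_EXX = 288 MPa.
φR_n = 0.75 × 288 × 4830 × 10⁻³ = 1043 kN.

φR_n ≈ 1040 kN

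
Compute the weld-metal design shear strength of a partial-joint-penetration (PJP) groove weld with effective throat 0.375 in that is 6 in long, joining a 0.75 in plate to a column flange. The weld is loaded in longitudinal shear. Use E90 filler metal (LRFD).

E90XX → F_EXX = 90 ksi.
Effective throat (given) t_e = 0.375 in.
A_we = 0.375 × 6 = 2.25 in².
F_nw = 0.6 F_EXX = 54 ksi.
φR_n = 0.75 × 54 × 2.25 = 91.12 kip.

φR_n ≈ 91.1 kip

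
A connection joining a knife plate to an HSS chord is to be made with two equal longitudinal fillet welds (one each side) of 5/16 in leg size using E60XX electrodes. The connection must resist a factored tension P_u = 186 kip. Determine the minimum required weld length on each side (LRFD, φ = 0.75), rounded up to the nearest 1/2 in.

L = 16 in on each side

E60XX → F_EXX = 60 ksi.
Throat t_e = 0.707 × 0.3125 = 0.2209 in.
φr_n = 0.75 × 0.6 × 60 × 0.2209 = 5.965 kip/in.
L_req = P_u / φr_n = 186 / 5.965 = 31.18 in total.
Per side: 31.18 / 2 = 15.59 in.
Round up → use L = 16 in on each side.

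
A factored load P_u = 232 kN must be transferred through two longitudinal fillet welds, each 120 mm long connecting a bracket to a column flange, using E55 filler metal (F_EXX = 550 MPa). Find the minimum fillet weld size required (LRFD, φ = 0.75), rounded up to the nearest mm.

Total weld length L = 240 mm.
Required throat t_e = P_u / (φ × 0.6 F_EXX × L) = 232 / (0.75 × 0.6 × 550 × 240 × 10⁻³) = 3.906 mm.
Required leg w = t_e / 0.707 = 5.524 mm → use 6 mm.

w = 6 mm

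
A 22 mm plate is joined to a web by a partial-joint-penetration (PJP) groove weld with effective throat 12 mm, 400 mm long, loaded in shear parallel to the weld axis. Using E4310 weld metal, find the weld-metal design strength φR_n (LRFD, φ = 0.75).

φR_n ≈ 929 kN

E43XX → F_EXX = 430 MPa.
Effective throat (given) t_e = 12 mm.
A_we = 12 × 400 = 4800 mm².
F_nw = 0.6 F_EXX = 258 MPa.
φR_n = 0.75 × 258 × 4800 × 10⁻³ = 928.8 kN.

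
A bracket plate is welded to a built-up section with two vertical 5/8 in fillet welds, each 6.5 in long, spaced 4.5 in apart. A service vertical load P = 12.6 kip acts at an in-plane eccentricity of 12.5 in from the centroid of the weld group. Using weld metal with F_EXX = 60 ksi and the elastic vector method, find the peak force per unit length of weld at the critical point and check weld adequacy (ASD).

Total weld length L_w = 13 in. Treat welds as unit-width lines.
Polar moment about centroid: J = 2[d³/12 + d(b/2)²] = 2[6.5³/12 + 6.5×2.25²] = 111.6 in³.
Direct shear f_v = P/L_w = 12.6 / 13 = 0.9692 kip/in (vertical).
Torsion M = P·e = 12.6 × 12.5 = 157.5 kip·in.
Critical point at (x, y) = (2.25, 3.25) from centroid. f_tx = M·y/J = 4.587 kip/in; f_ty = M·x/J = 3.176 kip/in.
Resultant f_max = √[f_tx² + (f_v + f_ty)²] = √[4.587² + (0.9692 + 3.176)²] = 6.183 kip/in.
Capacity per unit length: r_n/Ω = (1/2.0) × 0.6 × 60 × (0.707 × 0.625) = 7.954 kip/in.
6.183 ≤ 7.954 → adequate.

f_max ≈ 6.18 kip/in; adequate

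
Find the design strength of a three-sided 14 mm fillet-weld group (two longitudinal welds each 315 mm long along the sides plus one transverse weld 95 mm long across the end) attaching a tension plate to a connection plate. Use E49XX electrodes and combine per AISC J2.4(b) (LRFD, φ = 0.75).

φR_n ≈ 1580 kN

E49XX → F_EXX = 490 MPa.
t_e = 0.707 × 14 = 9.898 mm.
R_nwl = 0.6 × 490 × 9.898 × 630 × 10⁻³ = 1833 kN (longitudinal, 2 welds).
R_nwt = 0.6 × 490 × 9.898 × 95 × 10⁻³ = 276.5 kN (transverse, base value).
(i) R_nwl + R_nwt = 2110 kN; (ii) 0.85 R_nwl + 1.5 R_nwt = 1973 kN.
R_n = max = 2110 kN [governs: (i)]; φR_n = 1582 kN.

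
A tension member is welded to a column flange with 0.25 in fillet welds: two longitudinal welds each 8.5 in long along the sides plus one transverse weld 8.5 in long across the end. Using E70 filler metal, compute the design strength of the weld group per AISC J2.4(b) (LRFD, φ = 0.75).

φR_n ≈ 151 kip

E70XX → F_EXX = 70 ksi.
t_e = 0.707 × 0.25 = 0.1767 in.
R_nwl = 0.6 × 70 × 0.1767 × 17 = 126.2 kip (longitudinal, 2 welds).
R_nwt = 0.6 × 70 × 0.1767 × 8.5 = 63.1 kip (transverse, base value).
(i) R_nwl + R_nwt = 189.3 kip; (ii) 0.85 R_nwl + 1.5 R_nwt = 201.9 kip.
R_n = max = 201.9 kip [governs: (ii)]; φR_n = 151.4 kip.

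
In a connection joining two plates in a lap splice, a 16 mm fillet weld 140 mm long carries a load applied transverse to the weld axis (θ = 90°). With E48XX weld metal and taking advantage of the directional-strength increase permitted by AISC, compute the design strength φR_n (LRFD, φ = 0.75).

E48XX → F_EXX = 480 MPa.
t_e = 0.707 × 16 = 11.31 mm; A_we = 11.31 × 140 = 1584 mm².
Directional factor: 1.0 + 0.5 sin^1.5(90°) = 1.5.
F_nw = 0.6 × 480 × 1.5 = 432 MPa.
φR_n = 0.75 × 432 × 1584 × 10⁻³ = 513.1 kN.

φR_n ≈ 513 kN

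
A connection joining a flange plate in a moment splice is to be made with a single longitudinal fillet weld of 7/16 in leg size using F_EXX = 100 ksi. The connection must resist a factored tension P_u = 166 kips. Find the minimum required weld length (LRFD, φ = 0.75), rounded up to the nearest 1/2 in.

L = 12 in

Throat t_e = 0.707 × 0.4375 = 0.3093 in.
φr_n = 0.75 × 0.6 × 100 × 0.3093 = 13.92 kips/in.
L_req = P_u / φr_n = 166 / 13.92 = 11.93 in total.
Round up → use L = 12 in.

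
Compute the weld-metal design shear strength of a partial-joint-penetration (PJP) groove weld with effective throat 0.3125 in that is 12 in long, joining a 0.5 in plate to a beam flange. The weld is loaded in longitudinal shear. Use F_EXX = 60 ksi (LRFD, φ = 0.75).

Effective throat (given) t_e = 0.3125 in.
A_we = 0.3125 × 12 = 3.75 in².
F_nw = 0.6 F_EXX = 36 ksi.
φR_n = 0.75 × 36 × 3.75 = 101.2 kip.

φR_n ≈ 101 kip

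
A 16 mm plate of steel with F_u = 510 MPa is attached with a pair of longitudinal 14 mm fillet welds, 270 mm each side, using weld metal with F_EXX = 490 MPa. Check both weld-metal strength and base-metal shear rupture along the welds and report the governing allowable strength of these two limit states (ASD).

t_e = 0.707 × 14 = 9.898 mm; L = 540 mm.
Weld metal: R_n/Ω = (1/2.0) × 0.6 × 490 × 9.898 × 540 × 10⁻³ = 785.7 kN.
Base metal (shear rupture): R_n/Ω = (1/2.0) × 0.6 × 510 × 16 × 540 × 10⁻³ = 1322 kN.
Governing: weld metal.

R_n/Ω ≈ 786 kN (weld metal governs)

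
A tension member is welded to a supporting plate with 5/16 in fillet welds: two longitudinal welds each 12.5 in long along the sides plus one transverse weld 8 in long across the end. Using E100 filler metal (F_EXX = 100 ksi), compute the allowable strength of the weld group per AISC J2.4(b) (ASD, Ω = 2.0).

R_n/Ω ≈ 220 kips

t_e = 0.707 × 0.3125 = 0.2209 in.
R_nwl = 0.6 × 100 × 0.2209 × 25 = 331.4 kips (longitudinal, 2 welds).
R_nwt = 0.6 × 100 × 0.2209 × 8 = 106 kips (transverse, base value).
(i) R_nwl + R_nwt = 437.5 kips; (ii) 0.85 R_nwl + 1.5 R_nwt = 440.8 kips.
R_n = max = 440.8 kips [governs: (ii)]; R_n/Ω = 220.4 kips.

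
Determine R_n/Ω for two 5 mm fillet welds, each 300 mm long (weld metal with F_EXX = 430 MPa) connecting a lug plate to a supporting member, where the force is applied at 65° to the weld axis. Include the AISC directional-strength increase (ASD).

t_e = 0.707 × 5 = 3.535 mm; A_we = 3.535 × 600 = 2121 mm².
Directional factor: 1.0 + 0.5 sin^1.5(65°) = 1.431.
F_nw = 0.6 × 430 × 1.431 = 369.3 MPa.
R_n/Ω = (369.3 × 2121) / 2.0 × 10⁻³ = 391.6 kN.

R_n/Ω ≈ 392 kN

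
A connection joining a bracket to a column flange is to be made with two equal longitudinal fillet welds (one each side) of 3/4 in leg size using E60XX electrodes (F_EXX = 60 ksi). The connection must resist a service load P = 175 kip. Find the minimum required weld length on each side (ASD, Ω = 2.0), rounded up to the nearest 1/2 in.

Throat t_e = 0.707 × 0.75 = 0.5302 in.
r_n/Ω = (0.6 × 60 × 0.5302) / 2.0 = 9.544 kip/in.
L_req = P / (r_n/Ω) = 175 / 9.544 = 18.34 in total.
Per side: 18.34 / 2 = 9.168 in.
Round up → use L = 9.5 in on each side.

L = 9.5 in on each side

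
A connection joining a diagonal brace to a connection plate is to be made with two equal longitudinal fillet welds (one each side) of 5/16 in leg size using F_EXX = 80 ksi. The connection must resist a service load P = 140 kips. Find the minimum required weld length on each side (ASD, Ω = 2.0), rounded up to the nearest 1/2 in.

L = 13.5 in on each side

Throat t_e = 0.707 × 0.3125 = 0.2209 in.
r_n/Ω = (0.6 × 80 × 0.2209) / 2.0 = 5.302 kip/in.
L_req = P / (r_n/Ω) = 140 / 5.302 = 26.4 in total.
Per side: 26.4 / 2 = 13.2 in.
Round up → use L = 13.5 in on each side.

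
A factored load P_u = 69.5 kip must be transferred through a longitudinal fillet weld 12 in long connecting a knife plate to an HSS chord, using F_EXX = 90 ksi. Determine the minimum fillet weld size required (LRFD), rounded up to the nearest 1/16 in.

Total weld length L = 12 in.
Required throat t_e = P_u / (φ × 0.6 F_EXX × L) = 69.5 / (0.75 × 0.6 × 90 × 12) = 0.143 in.
Required leg w = t_e / 0.707 = 0.2023 in → use 1/4 in.

w = 1/4 in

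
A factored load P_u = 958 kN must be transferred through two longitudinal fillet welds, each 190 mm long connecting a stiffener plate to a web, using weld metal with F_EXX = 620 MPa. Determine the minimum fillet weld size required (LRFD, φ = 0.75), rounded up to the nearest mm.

w = 13 mm

Total weld length L = 380 mm.
Required throat t_e = P_u / (φ × 0.6 F_EXX × L) = 958 / (0.75 × 0.6 × 620 × 380 × 10⁻³) = 9.036 mm.
Required leg w = t_e / 0.707 = 12.78 mm → use 13 mm.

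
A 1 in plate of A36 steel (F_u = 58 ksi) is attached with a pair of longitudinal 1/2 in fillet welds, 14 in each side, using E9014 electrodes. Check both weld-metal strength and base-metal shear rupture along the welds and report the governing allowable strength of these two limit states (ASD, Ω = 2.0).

R_n/Ω ≈ 267 kip (weld metal governs)

E90XX → F_EXX = 90 ksi.
t_e = 0.707 × 0.5 = 0.3535 in; L = 28 in.
Weld metal: R_n/Ω = (1/2.0) × 0.6 × 90 × 0.3535 × 28 = 267.2 kip.
Base metal (shear rupture): R_n/Ω = (1/2.0) × 0.6 × 58 × 1 × 28 = 487.2 kip.
Governing: weld metal.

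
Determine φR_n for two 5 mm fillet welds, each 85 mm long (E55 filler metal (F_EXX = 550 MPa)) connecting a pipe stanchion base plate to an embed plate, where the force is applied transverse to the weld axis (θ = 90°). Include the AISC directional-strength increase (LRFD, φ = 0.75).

φR_n ≈ 223 kN

t_e = 0.707 × 5 = 3.535 mm; A_we = 3.535 × 170 = 600.9 mm².
Directional factor: 1.0 + 0.5 sin^1.5(90°) = 1.5.
F_nw = 0.6 × 550 × 1.5 = 495 MPa.
φR_n = 0.75 × 495 × 600.9 × 10⁻³ = 223.1 kN.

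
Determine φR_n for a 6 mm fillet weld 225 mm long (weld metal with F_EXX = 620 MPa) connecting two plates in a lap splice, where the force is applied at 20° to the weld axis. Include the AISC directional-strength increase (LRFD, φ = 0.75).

t_e = 0.707 × 6 = 4.242 mm; A_we = 4.242 × 225 = 954.5 mm².
Directional factor: 1.0 + 0.5 sin^1.5(20°) = 1.1.
F_nw = 0.6 × 620 × 1.1 = 409.2 MPa.
φR_n = 0.75 × 409.2 × 954.5 × 10⁻³ = 292.9 kN.

φR_n ≈ 293 kN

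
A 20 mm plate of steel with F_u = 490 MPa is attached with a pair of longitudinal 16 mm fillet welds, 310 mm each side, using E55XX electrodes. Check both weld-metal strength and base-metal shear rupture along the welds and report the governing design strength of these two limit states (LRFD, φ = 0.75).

E55XX → F_EXX = 550 MPa.
t_e = 0.707 × 16 = 11.31 mm; L = 620 mm.
Weld metal: φR_n = 0.75 × 0.6 × 550 × 11.31 × 620 × 10⁻³ = 1736 kN.
Base metal (shear rupture): φR_n = 0.75 × 0.6 × 490 × 20 × 620 × 10⁻³ = 2734 kN.
Governing: weld metal.

φR_n ≈ 1740 kN (weld metal governs)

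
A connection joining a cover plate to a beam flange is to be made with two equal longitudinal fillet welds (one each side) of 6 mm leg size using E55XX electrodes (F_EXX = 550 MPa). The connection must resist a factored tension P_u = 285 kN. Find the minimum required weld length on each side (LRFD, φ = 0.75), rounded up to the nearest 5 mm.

L = 140 mm on each side

Throat t_e = 0.707 × 6 = 4.242 mm.
φr_n = 0.75 × 0.6 × 550 × 4.242 × 10⁻³ = 1.05 kN/mm.
L_req = P_u / φr_n = 285 / 1.05 = 271.5 mm total.
Per side: 271.5 / 2 = 135.7 mm.
Round up → use L = 140 mm on each side.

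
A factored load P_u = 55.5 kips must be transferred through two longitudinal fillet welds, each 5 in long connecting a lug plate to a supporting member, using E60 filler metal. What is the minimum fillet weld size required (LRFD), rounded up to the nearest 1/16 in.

w = 5/16 in

E60XX → F_EXX = 60 ksi.
Total weld length L = 10 in.
Required throat t_e = P_u / (φ × 0.6 F_EXX × L) = 55.5 / (0.75 × 0.6 × 60 × 10) = 0.2056 in.
Required leg w = t_e / 0.707 = 0.2907 in → use 5/16 in.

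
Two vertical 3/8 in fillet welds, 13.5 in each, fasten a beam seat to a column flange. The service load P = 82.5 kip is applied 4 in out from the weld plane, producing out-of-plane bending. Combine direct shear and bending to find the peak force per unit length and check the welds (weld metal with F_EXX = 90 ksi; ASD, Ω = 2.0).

f_max ≈ 6.23 kip/in; adequate

L_w = 2 × 13.5 = 27 in; section modulus (unit throat) S = 2 × L²/6 = 60.75 in².
Direct shear f_v = P/L_w = 82.5/27 = 3.056 kip/in.
Moment M = P × e = 82.5 × 4 = 330 kip·in; bending f_b = M/S = 5.432 kip/in.
f_max = √(f_v² + f_b²) = √(3.056² + 5.432²) = 6.233 kip/in.
r_n/Ω = (1/2.0) × 0.6 × 90 × (0.707 × 0.375) = 7.158 kip/in → adequate.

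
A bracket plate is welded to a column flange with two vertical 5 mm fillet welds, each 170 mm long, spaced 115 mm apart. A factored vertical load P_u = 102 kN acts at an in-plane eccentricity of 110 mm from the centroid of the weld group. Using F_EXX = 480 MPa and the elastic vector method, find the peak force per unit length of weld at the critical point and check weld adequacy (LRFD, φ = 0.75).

Total weld length L_w = 340 mm. Treat welds as unit-width lines.
Polar moment about centroid: J = 2[d³/12 + d(b/2)²] = 2[170³/12 + 170×57.5²] = 1943000 mm³.
Direct shear f_v = P/L_w = 102×10³ / 340 = 300 N/mm (vertical).
Torsion M = P·e = 102×10³ × 110 = 11220000 N·mm.
Critical point at (x, y) = (57.5, 85) from centroid. f_tx = M·y/J = 490.8 N/mm; f_ty = M·x/J = 332 N/mm.
Resultant f_max = √[f_tx² + (f_v + f_ty)²] = √[490.8² + (300 + 332)²] = 800.3 N/mm.
Capacity per unit length: φr_n = 0.75 × 0.6 × 480 × (0.707 × 5) = 763.6 N/mm.
800.3 > 763.6 → NOT adequate.

f_max ≈ 800 N/mm; NOT adequate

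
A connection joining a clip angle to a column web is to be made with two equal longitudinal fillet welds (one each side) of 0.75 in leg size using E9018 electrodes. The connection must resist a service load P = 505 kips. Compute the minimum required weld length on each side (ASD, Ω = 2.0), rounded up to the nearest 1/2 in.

L = 18 in on each side

E90XX → F_EXX = 90 ksi.
Throat t_e = 0.707 × 0.75 = 0.5302 in.
r_n/Ω = (0.6 × 90 × 0.5302) / 2.0 = 14.32 kip/in.
L_req = P / (r_n/Ω) = 505 / 14.32 = 35.27 in total.
Per side: 35.27 / 2 = 17.64 in.
Round up → use L = 18 in on each side.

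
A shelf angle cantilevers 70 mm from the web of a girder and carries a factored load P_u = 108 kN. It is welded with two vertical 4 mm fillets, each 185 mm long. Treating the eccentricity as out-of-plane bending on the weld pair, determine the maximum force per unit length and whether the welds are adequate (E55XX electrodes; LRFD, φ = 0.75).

f_max ≈ 724 N/mm; NOT adequate

E55XX → F_EXX = 550 MPa.
L_w = 2 × 185 = 370 mm; section modulus (unit throat) S = 2 × L²/6 = 11410 mm².
Direct shear f_v = P/L_w = 108×10³/370 = 291.9 N/mm.
Moment M = P × e = 108×10³ × 70 = 7560000 N·mm; bending f_b = M/S = 662.7 N/mm.
f_max = √(f_v² + f_b²) = √(291.9² + 662.7²) = 724.1 N/mm.
φr_n = 0.75 × 0.6 × 550 × (0.707 × 4) = 699.9 N/mm → NOT adequate.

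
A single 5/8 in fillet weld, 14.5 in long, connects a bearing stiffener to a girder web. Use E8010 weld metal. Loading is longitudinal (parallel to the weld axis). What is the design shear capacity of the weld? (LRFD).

φR_n ≈ 231 kip

E80XX → F_EXX = 80 ksi.
Effective throat t_e = 0.707 × 0.625 = 0.4419 in.
Total length L = 14.5 in; A_we = 0.4419 × 14.5 = 6.407 in².
F_nw = 0.6 F_EXX = 0.6 × 80 = 48 ksi.
φR_n = 0.75 × 48 × 6.407 = 230.7 kip.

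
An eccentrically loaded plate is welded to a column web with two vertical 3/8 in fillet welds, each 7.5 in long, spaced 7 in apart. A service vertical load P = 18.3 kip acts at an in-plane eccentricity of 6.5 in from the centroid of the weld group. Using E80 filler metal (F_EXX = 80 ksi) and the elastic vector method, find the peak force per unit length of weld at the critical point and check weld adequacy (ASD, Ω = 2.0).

f_max ≈ 3.35 kip/in; adequate

Total weld length L_w = 15 in. Treat welds as unit-width lines.
Polar moment about centroid: J = 2[d³/12 + d(b/2)²] = 2[7.5³/12 + 7.5×3.5²] = 254.1 in³.
Direct shear f_v = P/L_w = 18.3 / 15 = 1.22 kip/in (vertical).
Torsion M = P·e = 18.3 × 6.5 = 118.95 kip·in.
Critical point at (x, y) = (3.5, 3.75) from centroid. f_tx = M·y/J = 1.756 kip/in; f_ty = M·x/J = 1.639 kip/in.
Resultant f_max = √[f_tx² + (f_v + f_ty)²] = √[1.756² + (1.22 + 1.639)²] = 3.355 kip/in.
Capacity per unit length: r_n/Ω = (1/2.0) × 0.6 × 80 × (0.707 × 0.375) = 6.363 kip/in.
3.355 ≤ 6.363 → adequate.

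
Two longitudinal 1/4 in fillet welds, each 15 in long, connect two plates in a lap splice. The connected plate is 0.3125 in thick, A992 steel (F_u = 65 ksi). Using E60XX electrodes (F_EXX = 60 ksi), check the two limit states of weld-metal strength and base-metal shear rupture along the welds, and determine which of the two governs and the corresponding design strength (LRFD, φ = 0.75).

φR_n ≈ 143 kip (weld metal governs)

t_e = 0.707 × 0.25 = 0.1767 in; L = 30 in.
Weld metal: φR_n = 0.75 × 0.6 × 60 × 0.1767 × 30 = 143.2 kip.
Base metal (shear rupture): φR_n = 0.75 × 0.6 × 65 × 0.3125 × 30 = 274.2 kip.
Governing: weld metal.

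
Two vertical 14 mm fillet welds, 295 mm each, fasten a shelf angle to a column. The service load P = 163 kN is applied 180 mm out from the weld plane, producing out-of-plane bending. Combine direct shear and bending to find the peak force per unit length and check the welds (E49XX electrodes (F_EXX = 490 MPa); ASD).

L_w = 2 × 295 = 590 mm; section modulus (unit throat) S = 2 × L²/6 = 29010 mm².
Direct shear f_v = P/L_w = 163×10³/590 = 276.3 N/mm.
Moment M = P × e = 163×10³ × 180 = 29340000 N·mm; bending f_b = M/S = 1011 N/mm.
f_max = √(f_v² + f_b²) = √(276.3² + 1011²) = 1048 N/mm.
r_n/Ω = (1/2.0) × 0.6 × 490 × (0.707 × 14) = 1455 N/mm → adequate.

f_max ≈ 1050 N/mm; adequate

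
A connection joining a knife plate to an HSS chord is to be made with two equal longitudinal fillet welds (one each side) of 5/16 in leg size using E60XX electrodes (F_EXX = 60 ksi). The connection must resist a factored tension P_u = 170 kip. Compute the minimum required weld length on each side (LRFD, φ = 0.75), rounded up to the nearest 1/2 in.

L = 14.5 in on each side

Throat t_e = 0.707 × 0.3125 = 0.2209 in.
φr_n = 0.75 × 0.6 × 60 × 0.2209 = 5.965 kip/in.
L_req = P_u / φr_n = 170 / 5.965 = 28.5 in total.
Per side: 28.5 / 2 = 14.25 in.
Round up → use L = 14.5 in on each side.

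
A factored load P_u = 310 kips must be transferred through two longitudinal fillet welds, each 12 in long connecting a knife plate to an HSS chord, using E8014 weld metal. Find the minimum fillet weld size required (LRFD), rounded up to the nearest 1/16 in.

E80XX → F_EXX = 80 ksi.
Total weld length L = 24 in.
Required throat t_e = P_u / (φ × 0.6 F_EXX × L) = 310 / (0.75 × 0.6 × 80 × 24) = 0.3588 in.
Required leg w = t_e / 0.707 = 0.5075 in → use 9/16 in.

w = 9/16 in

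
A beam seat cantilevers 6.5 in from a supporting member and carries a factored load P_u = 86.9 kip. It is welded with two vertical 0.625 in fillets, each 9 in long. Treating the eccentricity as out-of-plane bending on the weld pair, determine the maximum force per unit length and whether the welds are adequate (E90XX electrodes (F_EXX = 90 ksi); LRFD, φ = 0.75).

f_max ≈ 21.5 kip/in; NOT adequate

L_w = 2 × 9 = 18 in; section modulus (unit throat) S = 2 × L²/6 = 27 in².
Direct shear f_v = P/L_w = 86.9/18 = 4.828 kip/in.
Moment M = P × e = 86.9 × 6.5 = 564.85 kip·in; bending f_b = M/S = 20.92 kip/in.
f_max = √(f_v² + f_b²) = √(4.828² + 20.92²) = 21.47 kip/in.
φr_n = 0.75 × 0.6 × 90 × (0.707 × 0.625) = 17.9 kip/in → NOT adequate.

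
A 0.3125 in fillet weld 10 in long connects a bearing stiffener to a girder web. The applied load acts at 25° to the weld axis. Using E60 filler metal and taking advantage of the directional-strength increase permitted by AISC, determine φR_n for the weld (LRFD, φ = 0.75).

E60XX → F_EXX = 60 ksi.
t_e = 0.707 × 0.3125 = 0.2209 in; A_we = 0.2209 × 10 = 2.209 in².
Directional factor: 1.0 + 0.5 sin^1.5(25°) = 1.137.
F_nw = 0.6 × 60 × 1.137 = 40.95 ksi.
φR_n = 0.75 × 40.95 × 2.209 = 67.85 kip.

φR_n ≈ 67.8 kip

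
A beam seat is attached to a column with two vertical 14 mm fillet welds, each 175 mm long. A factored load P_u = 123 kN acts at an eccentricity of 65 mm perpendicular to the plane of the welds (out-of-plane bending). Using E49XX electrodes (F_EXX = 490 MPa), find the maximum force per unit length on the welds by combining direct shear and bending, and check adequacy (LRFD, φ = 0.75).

L_w = 2 × 175 = 350 mm; section modulus (unit throat) S = 2 × L²/6 = 10210 mm².
Direct shear f_v = P/L_w = 123×10³/350 = 351.4 N/mm.
Moment M = P × e = 123×10³ × 65 = 7995000 N·mm; bending f_b = M/S = 783.2 N/mm.
f_max = √(f_v² + f_b²) = √(351.4² + 783.2²) = 858.4 N/mm.
φr_n = 0.75 × 0.6 × 490 × (0.707 × 14) = 2183 N/mm → adequate.

f_max ≈ 858 N/mm; adequate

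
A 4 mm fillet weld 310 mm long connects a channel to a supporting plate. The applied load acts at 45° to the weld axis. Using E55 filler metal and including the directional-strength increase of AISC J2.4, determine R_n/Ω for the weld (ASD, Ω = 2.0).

E55XX → F_EXX = 550 MPa.
t_e = 0.707 × 4 = 2.828 mm; A_we = 2.828 × 310 = 876.7 mm².
Directional factor: 1.0 + 0.5 sin^1.5(45°) = 1.297.
F_nw = 0.6 × 550 × 1.297 = 428.1 MPa.
R_n/Ω = (428.1 × 876.7) / 2.0 × 10⁻³ = 187.7 kN.

R_n/Ω ≈ 188 kN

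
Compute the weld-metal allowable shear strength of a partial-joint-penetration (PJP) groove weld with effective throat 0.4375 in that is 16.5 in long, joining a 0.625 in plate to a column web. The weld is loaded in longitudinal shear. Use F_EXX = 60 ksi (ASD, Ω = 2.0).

Effective throat (given) t_e = 0.4375 in.
A_we = 0.4375 × 16.5 = 7.219 in².
F_nw = 0.6 F_EXX = 36 ksi.
R_n/Ω = (36 × 7.219) / 2.0 = 129.9 kip.

R_n/Ω ≈ 130 kip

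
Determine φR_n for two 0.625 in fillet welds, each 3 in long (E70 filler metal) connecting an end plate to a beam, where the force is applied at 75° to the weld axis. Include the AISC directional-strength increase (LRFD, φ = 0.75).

E70XX → F_EXX = 70 ksi.
t_e = 0.707 × 0.625 = 0.4419 in; A_we = 0.4419 × 6 = 2.651 in².
Directional factor: 1.0 + 0.5 sin^1.5(75°) = 1.475.
F_nw = 0.6 × 70 × 1.475 = 61.94 ksi.
φR_n = 0.75 × 61.94 × 2.651 = 123.2 kips.

φR_n ≈ 123 kips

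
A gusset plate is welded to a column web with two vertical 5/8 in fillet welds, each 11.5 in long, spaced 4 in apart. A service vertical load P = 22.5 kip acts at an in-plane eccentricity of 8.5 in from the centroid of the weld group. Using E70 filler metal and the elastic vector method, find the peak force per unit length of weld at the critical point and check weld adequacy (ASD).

f_max ≈ 3.81 kip/in; adequate

E70XX → F_EXX = 70 ksi.
Total weld length L_w = 23 in. Treat welds as unit-width lines.
Polar moment about centroid: J = 2[d³/12 + d(b/2)²] = 2[11.5³/12 + 11.5×2²] = 345.5 in³.
Direct shear f_v = P/L_w = 22.5 / 23 = 0.9783 kip/in (vertical).
Torsion M = P·e = 22.5 × 8.5 = 191.25 kip·in.
Critical point at (x, y) = (2, 5.75) from centroid. f_tx = M·y/J = 3.183 kip/in; f_ty = M·x/J = 1.107 kip/in.
Resultant f_max = √[f_tx² + (f_v + f_ty)²] = √[3.183² + (0.9783 + 1.107)²] = 3.805 kip/in.
Capacity per unit length: r_n/Ω = (1/2.0) × 0.6 × 70 × (0.707 × 0.625) = 9.279 kip/in.
3.805 ≤ 9.279 → adequate.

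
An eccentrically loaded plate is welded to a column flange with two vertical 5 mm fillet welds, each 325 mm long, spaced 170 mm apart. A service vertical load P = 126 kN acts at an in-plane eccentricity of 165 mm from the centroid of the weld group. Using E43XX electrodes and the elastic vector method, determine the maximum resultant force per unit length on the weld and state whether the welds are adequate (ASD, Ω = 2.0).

f_max ≈ 487 N/mm; NOT adequate

E43XX → F_EXX = 430 MPa.
Total weld length L_w = 650 mm. Treat welds as unit-width lines.
Polar moment about centroid: J = 2[d³/12 + d(b/2)²] = 2[325³/12 + 325×85²] = 10420000 mm³.
Direct shear f_v = P/L_w = 126×10³ / 650 = 193.8 N/mm (vertical).
Torsion M = P·e = 126×10³ × 165 = 20790000 N·mm.
Critical point at (x, y) = (85, 162.5) from centroid. f_tx = M·y/J = 324.3 N/mm; f_ty = M·x/J = 169.6 N/mm.
Resultant f_max = √[f_tx² + (f_v + f_ty)²] = √[324.3² + (193.8 + 169.6)²] = 487.1 N/mm.
Capacity per unit length: r_n/Ω = (1/2.0) × 0.6 × 430 × (0.707 × 5) = 456 N/mm.
487.1 > 456 → NOT adequate.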